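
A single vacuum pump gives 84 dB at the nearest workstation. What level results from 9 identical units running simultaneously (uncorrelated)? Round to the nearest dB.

L_total = L₁ + 10·log₁₀ N for N identical incoherent sources.
L_total = 84 + 10·log₁₀(9) = 84 + 9.542 = 93.54 dB.

94 dB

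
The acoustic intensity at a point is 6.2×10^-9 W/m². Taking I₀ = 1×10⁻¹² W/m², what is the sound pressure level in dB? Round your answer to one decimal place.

Dividing by I₀ shifts the exponent by 12: I/I₀ = 6.2×10^3.
L = 10·(0.7924 + 3) = 37.92 dB.

37.9 dB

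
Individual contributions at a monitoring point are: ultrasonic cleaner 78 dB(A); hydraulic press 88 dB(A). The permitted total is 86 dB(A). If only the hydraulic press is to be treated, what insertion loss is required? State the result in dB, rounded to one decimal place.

2.7 dB

Everything except the hydraulic press sums to 10^(78/10) = 6.310e+07 in linear terms, 78.00 dB(A).
To meet 86 dB(A) overall, the treated hydraulic press may contribute at most 10^(86/10) − 6.310e+07 = 3.350e+08, i.e. 85.25 dB(A).
Required insertion loss = 88 − 85.25 = 2.75 dB.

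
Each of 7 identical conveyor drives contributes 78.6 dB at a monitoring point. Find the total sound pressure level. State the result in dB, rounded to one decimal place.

87.1 dB

L_total = L₁ + 10·log₁₀ N for N identical incoherent sources.
L_total = 78.6 + 10·log₁₀(7) = 78.6 + 8.451 = 87.05 dB.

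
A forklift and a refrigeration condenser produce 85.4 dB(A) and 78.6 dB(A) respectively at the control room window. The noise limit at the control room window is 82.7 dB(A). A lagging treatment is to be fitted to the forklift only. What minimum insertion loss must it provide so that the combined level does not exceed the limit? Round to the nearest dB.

5 dB

Everything except the forklift sums to 10^(78.6/10) = 7.244e+07 in linear terms, 78.60 dB(A).
The limit corresponds to 10^(82.7/10) = 1.862e+08; subtracting the fixed part leaves 1.138e+08 for the forklift, i.e. 80.56 dB(A).
So the forklift must be reduced from 85.4 to 80.56 dB(A): IL = 4.84 dB.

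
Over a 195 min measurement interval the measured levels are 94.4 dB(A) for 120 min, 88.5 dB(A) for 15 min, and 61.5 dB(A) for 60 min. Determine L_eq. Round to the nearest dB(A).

L_eq = 10·log₁₀[(1/T)·Σ tᵢ·10^(Lᵢ/10)] with T = 195 min.
Σ tᵢ·10^(Lᵢ/10) = 120·10^(94.4/10) + 15·10^(88.5/10) + 60·10^(61.5/10) = 3.412e+11.
L_eq = 10·log₁₀(3.412e+11/195) = 92.43 dB(A).

92 dB(A)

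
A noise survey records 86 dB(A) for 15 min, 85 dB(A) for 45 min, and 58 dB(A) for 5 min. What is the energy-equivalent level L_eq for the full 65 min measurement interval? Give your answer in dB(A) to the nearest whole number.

L_eq = 10·log₁₀[(1/T)·Σ tᵢ·10^(Lᵢ/10)] with T = 65 min.
Σ tᵢ·10^(Lᵢ/10) = 15·10^(86/10) + 45·10^(85/10) + 5·10^(58/10) = 2.021e+10.
L_eq = 10·log₁₀(2.021e+10/65) = 84.93 dB(A).

85 dB(A)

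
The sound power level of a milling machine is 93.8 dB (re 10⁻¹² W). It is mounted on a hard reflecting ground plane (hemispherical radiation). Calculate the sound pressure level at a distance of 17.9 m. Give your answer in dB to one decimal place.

L_p = L_w − 10·log₁₀(2π·r²) with r = 17.9 m.
2π·r² = 2013 m², 10·log₁₀ of that is 33.039 dB.
L_p = 93.8 − 33.039 = 60.76 dB.

60.8 dB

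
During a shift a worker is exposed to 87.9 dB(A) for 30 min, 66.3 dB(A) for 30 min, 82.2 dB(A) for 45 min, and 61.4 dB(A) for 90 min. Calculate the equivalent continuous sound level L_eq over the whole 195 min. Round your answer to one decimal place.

The energy average is taken in the linear domain: L_eq = 10·log₁₀[(Σ tᵢ·10^(Lᵢ/10))/T], T = 195 min.
Σ tᵢ·10^(Lᵢ/10) = 30·10^(87.9/10) + 30·10^(66.3/10) + 45·10^(82.2/10) + 90·10^(61.4/10) = 2.622e+10.
L_eq = 10·log₁₀(2.622e+10/195) = 81.29 dB(A).

81.3 dB(A)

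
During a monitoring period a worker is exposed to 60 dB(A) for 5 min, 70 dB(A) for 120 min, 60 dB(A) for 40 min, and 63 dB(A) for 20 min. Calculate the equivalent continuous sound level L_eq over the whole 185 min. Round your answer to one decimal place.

L_eq = 10·log₁₀[(1/T)·Σ tᵢ·10^(Lᵢ/10)] with T = 185 min.
Σ tᵢ·10^(Lᵢ/10) = 5·10^(60/10) + 120·10^(70/10) + 40·10^(60/10) + 20·10^(63/10) = 1.285e+09.
L_eq = 10·log₁₀(1.285e+09/185) = 68.42 dB(A).

68.4 dB(A)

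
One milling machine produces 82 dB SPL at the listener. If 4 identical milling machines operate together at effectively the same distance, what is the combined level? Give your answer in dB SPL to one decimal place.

88.0 dB SPL

With 4 equal, uncorrelated contributions the intensity is 4× that of one unit, giving a rise of 10·log₁₀ 4.
L_total = 82 + 10·log₁₀(4) = 82 + 6.021 = 88.02 dB SPL.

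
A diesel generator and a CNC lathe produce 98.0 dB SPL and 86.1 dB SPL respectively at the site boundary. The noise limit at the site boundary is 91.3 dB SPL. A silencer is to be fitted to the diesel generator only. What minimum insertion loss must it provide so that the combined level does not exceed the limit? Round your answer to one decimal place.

8.3 dB

The untreated sources together contribute 10^(86.1/10) = 4.074e+08, i.e. 86.10 dB SPL.
The limit corresponds to 10^(91.3/10) = 1.349e+09; subtracting the fixed part leaves 9.416e+08 for the diesel generator, i.e. 89.74 dB SPL.
Required insertion loss = 98.0 − 89.74 = 8.26 dB.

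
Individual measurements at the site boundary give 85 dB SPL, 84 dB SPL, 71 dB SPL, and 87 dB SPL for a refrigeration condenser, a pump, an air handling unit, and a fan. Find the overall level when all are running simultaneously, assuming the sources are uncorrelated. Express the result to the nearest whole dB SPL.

90 dB SPL

For uncorrelated sources the intensities add, so convert each level to linear form, sum, and take 10·log₁₀ of the total.
Σ 10^(L/10) = 10^(85/10) + 10^(84/10) + 10^(71/10) + 10^(87/10) = 1.081e+09.
L_total = 10·log₁₀(1.081e+09) = 90.34 dB SPL.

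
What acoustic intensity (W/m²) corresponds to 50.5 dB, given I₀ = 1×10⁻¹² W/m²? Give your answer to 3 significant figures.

1.12e-07 W/m²

I = I₀·10^(L/10) = 10⁻¹² × 10^(50.5/10) = 10^(-6.950).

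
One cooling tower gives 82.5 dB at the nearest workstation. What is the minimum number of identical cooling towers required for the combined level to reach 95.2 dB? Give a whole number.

Need L₁ + 10·log₁₀ N ≥ 95.2, i.e. log₁₀ N ≥ 1.27.
N ≥ 10^(12.7/10) = 18.621, so N = 19.

19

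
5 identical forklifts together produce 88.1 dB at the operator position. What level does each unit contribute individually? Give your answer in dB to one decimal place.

81.1 dB

Dividing the total intensity by 5 lowers the level by 10·log₁₀ 5 = 6.990 dB: L₁ = 88.1 − 6.990.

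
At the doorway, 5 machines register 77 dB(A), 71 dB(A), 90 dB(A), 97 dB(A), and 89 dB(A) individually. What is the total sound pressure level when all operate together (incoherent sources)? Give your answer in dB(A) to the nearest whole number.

98 dB(A)

For uncorrelated sources the intensities add, so convert each level to linear form, sum, and take 10·log₁₀ of the total.
Σ 10^(L/10) = 10^(77/10) + 10^(71/10) + 10^(90/10) + 10^(97/10) + 10^(89/10) = 6.869e+09.
L_total = 10·log₁₀(6.869e+09) = 98.37 dB(A).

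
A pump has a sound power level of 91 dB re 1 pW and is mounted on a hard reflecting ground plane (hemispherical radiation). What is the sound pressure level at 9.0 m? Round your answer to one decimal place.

63.9 dB

Free-field hemispherical radiation: L_p = L_w − 10·log₁₀(2π·r²), r = 9.0 m.
2π·r² = 508.9 m², 10·log₁₀ of that is 27.067 dB.
L_p = 91 − 27.067 = 63.93 dB.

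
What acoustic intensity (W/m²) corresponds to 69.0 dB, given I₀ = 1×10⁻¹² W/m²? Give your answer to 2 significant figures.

L = 10·log₁₀(I/I₀) ⇒ I = I₀·10^(L/10) = 10⁻¹² × 10^6.90.

7.9e-06 W/m²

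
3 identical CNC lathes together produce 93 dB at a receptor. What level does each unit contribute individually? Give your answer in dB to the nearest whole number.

For N identical incoherent sources L_total = L₁ + 10·log₁₀ N, so L₁ = 93 − 10·log₁₀(3) = 93 − 4.771.

88 dB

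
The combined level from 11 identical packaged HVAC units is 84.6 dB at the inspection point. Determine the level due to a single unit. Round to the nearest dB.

11 equal contributions raise the level by 10·log₁₀ 11 = 10.414 dB, so each unit alone gives 84.6 − 10.414.

74 dB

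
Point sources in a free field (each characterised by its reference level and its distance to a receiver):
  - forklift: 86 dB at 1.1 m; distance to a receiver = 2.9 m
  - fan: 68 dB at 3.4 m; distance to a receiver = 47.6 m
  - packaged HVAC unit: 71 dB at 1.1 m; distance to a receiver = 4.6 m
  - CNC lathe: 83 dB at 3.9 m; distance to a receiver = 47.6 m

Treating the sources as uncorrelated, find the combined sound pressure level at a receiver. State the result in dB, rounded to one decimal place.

77.7 dB

First find each source's level at the receiver (point-source: −20·log₁₀(r/r_ref)), then combine on an intensity basis.
forklift: 86 − 20·log₁₀(2.9/1.1) = 86 − 8.42 = 77.58 dB.
fan: 68 − 20·log₁₀(47.6/3.4) = 68 − 22.92 = 45.08 dB.
packaged HVAC unit: 71 − 20·log₁₀(4.6/1.1) = 71 − 12.43 = 58.57 dB.
CNC lathe: 83 − 20·log₁₀(47.6/3.9) = 83 − 21.73 = 61.27 dB.
Σ 10^(L/10) = 5.937e+07 → L_total = 10·log₁₀(5.937e+07) = 77.74 dB.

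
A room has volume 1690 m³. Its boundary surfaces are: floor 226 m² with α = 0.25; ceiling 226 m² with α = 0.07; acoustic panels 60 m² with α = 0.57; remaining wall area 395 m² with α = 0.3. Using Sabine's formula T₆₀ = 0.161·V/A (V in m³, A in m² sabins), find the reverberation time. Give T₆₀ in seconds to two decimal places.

Total absorption A = 226·0.25 + 226·0.07 + 60·0.57 + 395·0.3 = 225.02 m² sabins.
T₆₀ = 0.161·V/A = 0.161·1690/225.02 = 1.209 s.

1.21 s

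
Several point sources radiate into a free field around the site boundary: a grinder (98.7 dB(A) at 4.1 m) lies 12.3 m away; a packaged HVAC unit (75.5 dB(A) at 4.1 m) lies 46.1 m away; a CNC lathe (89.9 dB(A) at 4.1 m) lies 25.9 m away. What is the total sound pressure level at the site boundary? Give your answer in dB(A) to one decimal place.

89.3 dB(A)

Propagate each source to the receiver with L = L_ref − 20·log₁₀(r/r_ref), then add intensities.
grinder: 98.7 − 20·log₁₀(12.3/4.1) = 98.7 − 9.54 = 89.16 dB(A).
packaged HVAC unit: 75.5 − 20·log₁₀(46.1/4.1) = 75.5 − 21.02 = 54.48 dB(A).
CNC lathe: 89.9 − 20·log₁₀(25.9/4.1) = 89.9 − 16.01 = 73.89 dB(A).
Σ 10^(L/10) = 8.484e+08 → L_total = 10·log₁₀(8.484e+08) = 89.29 dB(A).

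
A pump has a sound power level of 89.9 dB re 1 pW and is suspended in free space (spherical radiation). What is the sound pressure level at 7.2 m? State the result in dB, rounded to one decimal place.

61.8 dB

L_p = L_w − 10·log₁₀(4π·r²) with r = 7.2 m.
4π·r² = 651.4 m², 10·log₁₀ of that is 28.139 dB.
L_p = 89.9 − 28.139 = 61.76 dB.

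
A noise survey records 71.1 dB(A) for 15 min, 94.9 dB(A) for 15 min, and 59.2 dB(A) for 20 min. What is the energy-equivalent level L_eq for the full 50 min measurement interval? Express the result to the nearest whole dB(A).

90 dB(A)

The energy average is taken in the linear domain: L_eq = 10·log₁₀[(Σ tᵢ·10^(Lᵢ/10))/T], T = 50 min.
Σ tᵢ·10^(Lᵢ/10) = 15·10^(71.1/10) + 15·10^(94.9/10) + 20·10^(59.2/10) = 4.656e+10.
L_eq = 10·log₁₀(4.656e+10/50) = 89.69 dB(A).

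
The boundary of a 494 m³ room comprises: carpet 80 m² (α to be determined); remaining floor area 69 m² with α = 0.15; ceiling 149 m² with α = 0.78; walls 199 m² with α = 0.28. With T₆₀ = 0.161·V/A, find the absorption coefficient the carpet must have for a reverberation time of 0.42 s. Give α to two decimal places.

0.09

From T₆₀ = 0.161·V/A, the target T₆₀ = 0.42 s needs A = 0.161·494/0.42 = 189.37 m².
Absorption from the other surfaces = 69·0.15 + 149·0.78 + 199·0.28 = 182.29 m², so the carpet must supply 7.08 m² over 80 m².
α = 7.08/80 = 0.088.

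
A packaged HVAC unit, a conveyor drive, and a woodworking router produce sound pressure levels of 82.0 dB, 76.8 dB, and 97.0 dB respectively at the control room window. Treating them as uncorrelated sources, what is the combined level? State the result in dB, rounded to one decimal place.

For uncorrelated sources the intensities add, so convert each level to linear form, sum, and take 10·log₁₀ of the total.
Σ 10^(L/10) = 10^(82.0/10) + 10^(76.8/10) + 10^(97.0/10) = 5.218e+09.
L_total = 10·log₁₀(5.218e+09) = 97.18 dB.

97.2 dB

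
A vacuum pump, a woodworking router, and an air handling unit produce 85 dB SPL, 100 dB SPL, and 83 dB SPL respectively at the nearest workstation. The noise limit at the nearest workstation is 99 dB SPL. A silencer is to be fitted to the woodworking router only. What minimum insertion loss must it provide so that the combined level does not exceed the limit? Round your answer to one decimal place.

1.3 dB

Fixed contribution from the other sources: Σ 10^(L/10) = 10^(85/10) + 10^(83/10) = 5.158e+08 (87.12 dB SPL).
The limit corresponds to 10^(99/10) = 7.943e+09; subtracting the fixed part leaves 7.428e+09 for the woodworking router, i.e. 98.71 dB SPL.
So the woodworking router must be reduced from 100 to 98.71 dB SPL: IL = 1.29 dB.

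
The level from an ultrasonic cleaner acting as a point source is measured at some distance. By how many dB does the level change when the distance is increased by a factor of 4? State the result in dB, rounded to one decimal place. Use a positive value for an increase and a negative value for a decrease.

-12.0 dB

A point source loses 6 dB per doubling of distance; generally ΔL = −20·log₁₀(r₂/r₁).
ΔL = −20·log₁₀(4) = -12.04 dB.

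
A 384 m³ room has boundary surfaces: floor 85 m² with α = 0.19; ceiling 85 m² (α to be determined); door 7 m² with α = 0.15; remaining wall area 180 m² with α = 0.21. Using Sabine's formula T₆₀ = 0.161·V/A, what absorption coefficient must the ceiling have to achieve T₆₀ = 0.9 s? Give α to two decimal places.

From T₆₀ = 0.161·V/A, the target T₆₀ = 0.9 s needs A = 0.161·384/0.9 = 68.69 m².
Absorption from the other surfaces = 85·0.19 + 7·0.15 + 180·0.21 = 55.00 m², so the ceiling must supply 13.69 m² over 85 m².
α = 13.69/85 = 0.161.

0.16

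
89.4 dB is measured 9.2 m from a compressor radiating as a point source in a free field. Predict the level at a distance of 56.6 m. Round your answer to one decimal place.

Spherical spreading from a point source gives a 20·log₁₀(r₂/r₁) drop.
L₂ = 89.4 − 20·log₁₀(56.6/9.2) = 89.4 − 15.781 = 73.62 dB.

73.6 dB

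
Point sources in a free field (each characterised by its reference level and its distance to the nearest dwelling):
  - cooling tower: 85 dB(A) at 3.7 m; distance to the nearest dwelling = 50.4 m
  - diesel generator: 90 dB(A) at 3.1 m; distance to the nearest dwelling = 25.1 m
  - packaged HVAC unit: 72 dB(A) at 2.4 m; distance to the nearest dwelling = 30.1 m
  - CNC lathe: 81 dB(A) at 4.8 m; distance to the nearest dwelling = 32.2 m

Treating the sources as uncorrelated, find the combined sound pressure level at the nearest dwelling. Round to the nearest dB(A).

Apply inverse-square spreading to bring every level to the receiver, then sum 10^(L/10).
cooling tower: 85 − 20·log₁₀(50.4/3.7) = 85 − 22.68 = 62.32 dB(A).
diesel generator: 90 − 20·log₁₀(25.1/3.1) = 90 − 18.17 = 71.83 dB(A).
packaged HVAC unit: 72 − 20·log₁₀(30.1/2.4) = 72 − 21.97 = 50.03 dB(A).
CNC lathe: 81 − 20·log₁₀(32.2/4.8) = 81 − 16.53 = 64.47 dB(A).
Σ 10^(L/10) = 1.986e+07 → L_total = 10·log₁₀(1.986e+07) = 72.98 dB(A).

73 dB(A)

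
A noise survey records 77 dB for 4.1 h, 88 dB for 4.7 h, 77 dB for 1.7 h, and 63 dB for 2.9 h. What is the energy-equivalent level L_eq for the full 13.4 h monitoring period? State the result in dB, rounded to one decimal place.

83.9 dB

Weight each interval's intensity by its duration and average over T = 13.4 h:
Σ tᵢ·10^(Lᵢ/10) = 4.1·10^(77/10) + 4.7·10^(88/10) + 1.7·10^(77/10) + 2.9·10^(63/10) = 3.262e+09.
L_eq = 10·log₁₀(3.262e+09/13.4) = 83.86 dB.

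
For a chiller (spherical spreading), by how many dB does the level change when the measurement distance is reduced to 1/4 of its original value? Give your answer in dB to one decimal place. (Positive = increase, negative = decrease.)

+12.0 dB

Point-source spreading: ΔL = −20·log₁₀(r₂/r₁).
ΔL = −20·log₁₀(0.25) = +12.04 dB.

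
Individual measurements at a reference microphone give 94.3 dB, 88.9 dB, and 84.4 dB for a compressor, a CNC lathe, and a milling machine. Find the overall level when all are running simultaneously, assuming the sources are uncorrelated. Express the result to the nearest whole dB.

96 dB

Incoherent sources combine by intensity addition: L_total = 10·log₁₀(Σ 10^(L_i/10)).
Σ 10^(L/10) = 10^(94.3/10) + 10^(88.9/10) + 10^(84.4/10) = 3.743e+09.
L_total = 10·log₁₀(3.743e+09) = 95.73 dB.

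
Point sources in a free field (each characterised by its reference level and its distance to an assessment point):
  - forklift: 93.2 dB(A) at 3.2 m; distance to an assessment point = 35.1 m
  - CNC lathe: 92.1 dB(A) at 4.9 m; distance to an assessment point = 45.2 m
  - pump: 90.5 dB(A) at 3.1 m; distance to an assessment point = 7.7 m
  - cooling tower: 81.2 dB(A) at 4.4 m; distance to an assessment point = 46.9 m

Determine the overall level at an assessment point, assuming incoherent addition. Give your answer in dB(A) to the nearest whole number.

83 dB(A)

Propagate each source to the receiver with L = L_ref − 20·log₁₀(r/r_ref), then add intensities.
forklift: 93.2 − 20·log₁₀(35.1/3.2) = 93.2 − 20.80 = 72.40 dB(A).
CNC lathe: 92.1 − 20·log₁₀(45.2/4.9) = 92.1 − 19.30 = 72.80 dB(A).
pump: 90.5 − 20·log₁₀(7.7/3.1) = 90.5 − 7.90 = 82.60 dB(A).
cooling tower: 81.2 − 20·log₁₀(46.9/4.4) = 81.2 − 20.55 = 60.65 dB(A).
Σ 10^(L/10) = 2.194e+08 → L_total = 10·log₁₀(2.194e+08) = 83.41 dB(A).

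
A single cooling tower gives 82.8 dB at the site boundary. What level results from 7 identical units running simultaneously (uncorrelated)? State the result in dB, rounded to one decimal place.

91.3 dB

With 7 equal, uncorrelated contributions the intensity is 7× that of one unit, giving a rise of 10·log₁₀ 7.
L_total = 82.8 + 10·log₁₀(7) = 82.8 + 8.451 = 91.25 dB.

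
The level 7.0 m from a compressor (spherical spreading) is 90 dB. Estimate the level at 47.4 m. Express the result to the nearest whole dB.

Point-source attenuation: ΔL = 20·log₁₀(r₂/r₁) = 20·log₁₀(47.4/7.0) = 16.614 dB.
L₂ = 90 − 20·log₁₀(47.4/7.0) = 90 − 16.614 = 73.39 dB.

73 dB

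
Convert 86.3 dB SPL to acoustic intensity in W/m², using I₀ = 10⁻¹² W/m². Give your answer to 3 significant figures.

0.000427 W/m²

I = I₀·10^(L/10) = 10⁻¹² × 10^(86.3/10) = 10^(-3.370).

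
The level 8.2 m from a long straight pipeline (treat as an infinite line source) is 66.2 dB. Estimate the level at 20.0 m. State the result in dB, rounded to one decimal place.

Line-source attenuation: ΔL = 10·log₁₀(r₂/r₁) = 10·log₁₀(20.0/8.2) = 3.872 dB.
L₂ = 66.2 − 10·log₁₀(20.0/8.2) = 66.2 − 3.872 = 62.33 dB.

62.3 dB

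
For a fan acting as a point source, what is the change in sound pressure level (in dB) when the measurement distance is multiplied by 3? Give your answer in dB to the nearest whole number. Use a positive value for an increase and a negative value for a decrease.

Point-source spreading: ΔL = −20·log₁₀(r₂/r₁).
ΔL = −20·log₁₀(3) = -9.54 dB.

-10 dB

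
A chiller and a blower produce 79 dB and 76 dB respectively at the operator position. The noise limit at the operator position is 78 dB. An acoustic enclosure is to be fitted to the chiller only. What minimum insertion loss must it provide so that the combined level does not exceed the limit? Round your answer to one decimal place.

5.3 dB

Fixed contribution from the other source: Σ 10^(L/10) = 10^(76/10) = 3.981e+07 (76.00 dB).
The limit corresponds to 10^(78/10) = 6.310e+07; subtracting the fixed part leaves 2.329e+07 for the chiller, i.e. 73.67 dB.
Required insertion loss = 79 − 73.67 = 5.33 dB.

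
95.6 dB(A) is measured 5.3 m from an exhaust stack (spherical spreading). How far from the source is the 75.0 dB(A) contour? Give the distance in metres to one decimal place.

56.8 m

For a point source L₁ − L₂ = 20·log₁₀(r₂/r₁), so r₂ = r₁·10^((L₁−L₂)/20).
r₂ = 5.3·10^((95.6−75.0)/20) = 5.3·10^(20.6/20) = 56.79 m.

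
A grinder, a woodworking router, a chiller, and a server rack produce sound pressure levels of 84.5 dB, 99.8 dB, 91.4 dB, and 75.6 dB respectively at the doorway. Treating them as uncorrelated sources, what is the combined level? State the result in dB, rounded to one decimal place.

Incoherent sources combine by intensity addition: L_total = 10·log₁₀(Σ 10^(L_i/10)).
Σ 10^(L/10) = 10^(84.5/10) + 10^(99.8/10) + 10^(91.4/10) + 10^(75.6/10) = 1.125e+10.
L_total = 10·log₁₀(1.125e+10) = 100.51 dB.

100.5 dB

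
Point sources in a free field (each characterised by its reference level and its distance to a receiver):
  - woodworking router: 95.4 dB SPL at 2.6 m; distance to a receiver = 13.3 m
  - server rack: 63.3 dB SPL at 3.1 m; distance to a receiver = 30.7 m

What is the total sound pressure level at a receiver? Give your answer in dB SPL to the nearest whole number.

81 dB SPL

Propagate each source to the receiver with L = L_ref − 20·log₁₀(r/r_ref), then add intensities.
woodworking router: 95.4 − 20·log₁₀(13.3/2.6) = 95.4 − 14.18 = 81.22 dB SPL.
server rack: 63.3 − 20·log₁₀(30.7/3.1) = 63.3 − 19.92 = 43.38 dB SPL.
Σ 10^(L/10) = 1.325e+08 → L_total = 10·log₁₀(1.325e+08) = 81.22 dB SPL.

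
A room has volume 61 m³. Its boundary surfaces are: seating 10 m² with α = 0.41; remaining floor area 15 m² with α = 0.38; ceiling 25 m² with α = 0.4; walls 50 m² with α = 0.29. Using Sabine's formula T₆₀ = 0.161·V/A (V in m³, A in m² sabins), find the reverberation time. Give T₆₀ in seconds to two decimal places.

Summing Sᵢαᵢ: 10·0.41 + 15·0.38 + 25·0.4 + 50·0.29 = 34.30 m².
T₆₀ = 0.161 × 61 / 34.30 = 0.286 s.

0.29 s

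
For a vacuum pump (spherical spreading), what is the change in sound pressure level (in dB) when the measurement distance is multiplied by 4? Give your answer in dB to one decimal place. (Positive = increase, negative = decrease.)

A point source loses 6 dB per doubling of distance; generally ΔL = −20·log₁₀(r₂/r₁).
ΔL = −20·log₁₀(4) = -12.04 dB.

-12.0 dB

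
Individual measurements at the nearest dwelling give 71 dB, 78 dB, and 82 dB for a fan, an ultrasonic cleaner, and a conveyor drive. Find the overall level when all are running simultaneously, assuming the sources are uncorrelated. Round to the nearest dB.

84 dB

For uncorrelated sources the intensities add, so convert each level to linear form, sum, and take 10·log₁₀ of the total.
Σ 10^(L/10) = 10^(71/10) + 10^(78/10) + 10^(82/10) = 2.342e+08.
L_total = 10·log₁₀(2.342e+08) = 83.70 dB.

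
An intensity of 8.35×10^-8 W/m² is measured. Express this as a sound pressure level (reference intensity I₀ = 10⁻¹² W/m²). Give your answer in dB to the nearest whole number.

49 dB

I/I₀ = 8.35×10^-8/10⁻¹² = 8.35×10^4, and L = 10·log₁₀(I/I₀).
L = 10·(0.9217 + 4) = 49.22 dB.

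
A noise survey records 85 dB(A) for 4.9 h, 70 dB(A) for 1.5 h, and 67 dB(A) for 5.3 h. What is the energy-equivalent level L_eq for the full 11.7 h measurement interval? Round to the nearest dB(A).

Weight each interval's intensity by its duration and average over T = 11.7 h:
Σ tᵢ·10^(Lᵢ/10) = 4.9·10^(85/10) + 1.5·10^(70/10) + 5.3·10^(67/10) = 1.591e+09.
L_eq = 10·log₁₀(1.591e+09/11.7) = 81.34 dB(A).

81 dB(A)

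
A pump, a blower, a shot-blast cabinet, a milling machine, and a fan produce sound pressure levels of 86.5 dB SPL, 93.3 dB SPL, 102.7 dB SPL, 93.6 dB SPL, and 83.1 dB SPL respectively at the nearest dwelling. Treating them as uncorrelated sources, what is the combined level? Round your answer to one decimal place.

103.7 dB SPL

For uncorrelated sources the intensities add, so convert each level to linear form, sum, and take 10·log₁₀ of the total.
Σ 10^(L/10) = 10^(86.5/10) + 10^(93.3/10) + 10^(102.7/10) + 10^(93.6/10) + 10^(83.1/10) = 2.370e+10.
L_total = 10·log₁₀(2.370e+10) = 103.75 dB SPL.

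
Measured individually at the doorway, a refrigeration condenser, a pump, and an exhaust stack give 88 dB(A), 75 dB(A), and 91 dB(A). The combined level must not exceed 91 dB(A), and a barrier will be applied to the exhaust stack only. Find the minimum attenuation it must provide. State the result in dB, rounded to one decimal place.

Everything except the exhaust stack sums to 10^(88/10) + 10^(75/10) = 6.626e+08 in linear terms, 88.21 dB(A).
To meet 91 dB(A) overall, the treated exhaust stack may contribute at most 10^(91/10) − 6.626e+08 = 5.963e+08, i.e. 87.75 dB(A).
Required insertion loss = 91 − 87.75 = 3.25 dB.

3.2 dB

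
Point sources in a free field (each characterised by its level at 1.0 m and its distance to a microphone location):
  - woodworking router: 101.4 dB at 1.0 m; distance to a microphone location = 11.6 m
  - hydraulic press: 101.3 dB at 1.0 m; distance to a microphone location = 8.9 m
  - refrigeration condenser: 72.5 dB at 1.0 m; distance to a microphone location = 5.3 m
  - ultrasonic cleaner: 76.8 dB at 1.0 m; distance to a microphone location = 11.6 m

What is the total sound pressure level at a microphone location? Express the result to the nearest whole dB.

Apply inverse-square spreading to bring every level to the receiver, then sum 10^(L/10).
woodworking router: 101.4 − 20·log₁₀(11.6/1.0) = 101.4 − 21.29 = 80.11 dB.
hydraulic press: 101.3 − 20·log₁₀(8.9/1.0) = 101.3 − 18.99 = 82.31 dB.
refrigeration condenser: 72.5 − 20·log₁₀(5.3/1.0) = 72.5 − 14.49 = 58.01 dB.
ultrasonic cleaner: 76.8 − 20·log₁₀(11.6/1.0) = 76.8 − 21.29 = 55.51 dB.
Σ 10^(L/10) = 2.739e+08 → L_total = 10·log₁₀(2.739e+08) = 84.38 dB.

84 dB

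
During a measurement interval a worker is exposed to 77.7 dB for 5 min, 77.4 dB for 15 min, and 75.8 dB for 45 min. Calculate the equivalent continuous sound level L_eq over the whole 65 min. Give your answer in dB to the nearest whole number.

The energy average is taken in the linear domain: L_eq = 10·log₁₀[(Σ tᵢ·10^(Lᵢ/10))/T], T = 65 min.
Σ tᵢ·10^(Lᵢ/10) = 5·10^(77.7/10) + 15·10^(77.4/10) + 45·10^(75.8/10) = 2.830e+09.
L_eq = 10·log₁₀(2.830e+09/65) = 76.39 dB.

76 dB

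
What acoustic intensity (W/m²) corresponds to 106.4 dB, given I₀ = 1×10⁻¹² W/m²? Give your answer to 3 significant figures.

0.0437 W/m²

I/I₀ = 10^(106.4/10) = 4.365e+10, so I = 4.365e+10 × 10⁻¹² W/m².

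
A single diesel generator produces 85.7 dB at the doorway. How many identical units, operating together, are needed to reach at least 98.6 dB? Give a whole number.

20

The shortfall is 98.6 − 85.7 = 12.9 dB, and N units add 10·log₁₀ N, so need 10·log₁₀ N ≥ 12.9.
N ≥ 10^(12.9/10) = 19.498, so N = 20.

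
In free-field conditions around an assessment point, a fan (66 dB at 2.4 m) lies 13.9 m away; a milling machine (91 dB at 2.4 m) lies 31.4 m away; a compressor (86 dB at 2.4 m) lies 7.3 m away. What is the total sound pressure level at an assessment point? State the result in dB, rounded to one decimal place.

First find each source's level at the receiver (point-source: −20·log₁₀(r/r_ref)), then combine on an intensity basis.
fan: 66 − 20·log₁₀(13.9/2.4) = 66 − 15.26 = 50.74 dB.
milling machine: 91 − 20·log₁₀(31.4/2.4) = 91 − 22.33 = 68.67 dB.
compressor: 86 − 20·log₁₀(7.3/2.4) = 86 − 9.66 = 76.34 dB.
Σ 10^(L/10) = 5.050e+07 → L_total = 10·log₁₀(5.050e+07) = 77.03 dB.

77.0 dB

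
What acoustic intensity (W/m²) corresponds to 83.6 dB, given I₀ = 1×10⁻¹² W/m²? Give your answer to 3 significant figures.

0.000229 W/m²

I = I₀·10^(L/10) = 10⁻¹² × 10^(83.6/10) = 10^(-3.640).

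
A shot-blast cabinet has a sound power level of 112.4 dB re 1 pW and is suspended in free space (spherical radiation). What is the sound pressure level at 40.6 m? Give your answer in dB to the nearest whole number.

69 dB

Free-field spherical radiation: L_p = L_w − 10·log₁₀(4π·r²), r = 40.6 m.
4π·r² = 2.071e+04 m², 10·log₁₀ of that is 43.163 dB.
L_p = 112.4 − 43.163 = 69.24 dB.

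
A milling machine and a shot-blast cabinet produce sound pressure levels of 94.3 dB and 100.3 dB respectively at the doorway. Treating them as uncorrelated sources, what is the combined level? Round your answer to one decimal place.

101.3 dB

Incoherent sources combine by intensity addition: L_total = 10·log₁₀(Σ 10^(L_i/10)).
Σ 10^(L/10) = 10^(94.3/10) + 10^(100.3/10) = 1.341e+10.
L_total = 10·log₁₀(1.341e+10) = 101.27 dB.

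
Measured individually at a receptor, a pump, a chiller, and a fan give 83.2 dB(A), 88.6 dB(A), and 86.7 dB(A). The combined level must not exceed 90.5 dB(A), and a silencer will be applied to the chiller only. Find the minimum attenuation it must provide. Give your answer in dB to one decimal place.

Everything except the chiller sums to 10^(83.2/10) + 10^(86.7/10) = 6.767e+08 in linear terms, 88.30 dB(A).
The limit corresponds to 10^(90.5/10) = 1.122e+09; subtracting the fixed part leaves 4.454e+08 for the chiller, i.e. 86.49 dB(A).
Required insertion loss = 88.6 − 86.49 = 2.11 dB.

2.1 dB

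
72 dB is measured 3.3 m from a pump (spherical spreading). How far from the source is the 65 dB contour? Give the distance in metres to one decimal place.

The 7.0 dB drop corresponds to a distance ratio of 10^(7.0/20) for a point source.
r₂ = 3.3·10^((72−65)/20) = 3.3·10^(7.0/20) = 7.39 m.

7.4 m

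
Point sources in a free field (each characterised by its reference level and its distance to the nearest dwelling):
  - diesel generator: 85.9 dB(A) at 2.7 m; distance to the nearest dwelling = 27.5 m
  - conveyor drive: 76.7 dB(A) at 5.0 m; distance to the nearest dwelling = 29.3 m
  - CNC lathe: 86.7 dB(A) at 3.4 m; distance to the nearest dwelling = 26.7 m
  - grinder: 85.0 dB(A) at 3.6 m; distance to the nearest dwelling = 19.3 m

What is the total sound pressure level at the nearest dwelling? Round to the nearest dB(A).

Propagate each source to the receiver with L = L_ref − 20·log₁₀(r/r_ref), then add intensities.
diesel generator: 85.9 − 20·log₁₀(27.5/2.7) = 85.9 − 20.16 = 65.74 dB(A).
conveyor drive: 76.7 − 20·log₁₀(29.3/5.0) = 76.7 − 15.36 = 61.34 dB(A).
CNC lathe: 86.7 − 20·log₁₀(26.7/3.4) = 86.7 − 17.90 = 68.80 dB(A).
grinder: 85.0 − 20·log₁₀(19.3/3.6) = 85.0 − 14.59 = 70.41 dB(A).
Σ 10^(L/10) = 2.370e+07 → L_total = 10·log₁₀(2.370e+07) = 73.75 dB(A).

74 dB(A)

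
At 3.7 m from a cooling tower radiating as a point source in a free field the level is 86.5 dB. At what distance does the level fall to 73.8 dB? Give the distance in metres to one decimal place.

16.0 m

Point-source spreading drops the level by 20·log₁₀(r₂/r₁); inverting, r₂/r₁ = 10^(ΔL/20).
r₂ = 3.7·10^((86.5−73.8)/20) = 3.7·10^(12.7/20) = 15.97 m.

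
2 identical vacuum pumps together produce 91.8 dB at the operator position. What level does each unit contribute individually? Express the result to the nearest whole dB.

89 dB

Dividing the total intensity by 2 lowers the level by 10·log₁₀ 2 = 3.010 dB: L₁ = 91.8 − 3.010.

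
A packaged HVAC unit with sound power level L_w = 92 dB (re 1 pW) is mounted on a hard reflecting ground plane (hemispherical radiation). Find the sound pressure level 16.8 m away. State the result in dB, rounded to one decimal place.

59.5 dB

The power spreads over a hemisphere of area 2π·r², so L_p = L_w − 10·log₁₀(2π·r²).
2π·r² = 1773 m², 10·log₁₀ of that is 32.488 dB.
L_p = 92 − 32.488 = 59.51 dB.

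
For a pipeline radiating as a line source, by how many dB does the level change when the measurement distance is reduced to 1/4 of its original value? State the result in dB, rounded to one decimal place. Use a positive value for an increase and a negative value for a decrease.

A line source loses 3 dB per doubling of distance; generally ΔL = −10·log₁₀(r₂/r₁).
ΔL = −10·log₁₀(0.25) = +6.02 dB.

+6.0 dB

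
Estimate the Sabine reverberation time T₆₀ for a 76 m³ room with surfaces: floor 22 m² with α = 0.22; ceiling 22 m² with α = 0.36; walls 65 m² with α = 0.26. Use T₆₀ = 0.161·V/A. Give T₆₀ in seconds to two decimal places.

0.41 s

Total absorption A = 22·0.22 + 22·0.36 + 65·0.26 = 29.66 m² sabins.
T₆₀ = 0.161 × 76 / 29.66 = 0.413 s.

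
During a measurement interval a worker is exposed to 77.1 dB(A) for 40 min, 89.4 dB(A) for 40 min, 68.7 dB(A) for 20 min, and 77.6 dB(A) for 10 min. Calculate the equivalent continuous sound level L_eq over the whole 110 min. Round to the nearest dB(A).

The energy average is taken in the linear domain: L_eq = 10·log₁₀[(Σ tᵢ·10^(Lᵢ/10))/T], T = 110 min.
Σ tᵢ·10^(Lᵢ/10) = 40·10^(77.1/10) + 40·10^(89.4/10) + 20·10^(68.7/10) + 10·10^(77.6/10) = 3.761e+10.
L_eq = 10·log₁₀(3.761e+10/110) = 85.34 dB(A).

85 dB(A)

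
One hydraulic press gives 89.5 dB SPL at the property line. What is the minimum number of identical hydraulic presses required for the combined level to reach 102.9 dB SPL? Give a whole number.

The shortfall is 102.9 − 89.5 = 13.4 dB, and N units add 10·log₁₀ N, so need 10·log₁₀ N ≥ 13.4.
N ≥ 10^(13.4/10) = 21.878, so N = 22.

22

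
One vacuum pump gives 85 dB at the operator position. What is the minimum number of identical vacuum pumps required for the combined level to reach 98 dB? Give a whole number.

20

The shortfall is 98 − 85 = 13.0 dB, and N units add 10·log₁₀ N, so need 10·log₁₀ N ≥ 13.0.
N ≥ 10^(13.0/10) = 19.953, so N = 20.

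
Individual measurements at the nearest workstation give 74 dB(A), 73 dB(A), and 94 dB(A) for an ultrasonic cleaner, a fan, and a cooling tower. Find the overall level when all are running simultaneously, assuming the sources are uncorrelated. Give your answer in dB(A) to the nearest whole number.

Incoherent sources combine by intensity addition: L_total = 10·log₁₀(Σ 10^(L_i/10)).
Σ 10^(L/10) = 10^(74/10) + 10^(73/10) + 10^(94/10) = 2.557e+09.
L_total = 10·log₁₀(2.557e+09) = 94.08 dB(A).

94 dB(A)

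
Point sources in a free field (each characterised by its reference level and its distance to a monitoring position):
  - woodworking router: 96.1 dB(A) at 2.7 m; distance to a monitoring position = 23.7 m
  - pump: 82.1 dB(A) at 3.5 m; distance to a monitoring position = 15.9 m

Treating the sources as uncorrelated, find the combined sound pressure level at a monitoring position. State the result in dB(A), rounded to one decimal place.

77.8 dB(A)

Propagate each source to the receiver with L = L_ref − 20·log₁₀(r/r_ref), then add intensities.
woodworking router: 96.1 − 20·log₁₀(23.7/2.7) = 96.1 − 18.87 = 77.23 dB(A).
pump: 82.1 − 20·log₁₀(15.9/3.5) = 82.1 − 13.15 = 68.95 dB(A).
Σ 10^(L/10) = 6.073e+07 → L_total = 10·log₁₀(6.073e+07) = 77.83 dB(A).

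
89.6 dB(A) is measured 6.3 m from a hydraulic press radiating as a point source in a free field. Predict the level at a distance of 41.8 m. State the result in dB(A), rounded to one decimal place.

73.2 dB(A)

For a point source, L₂ = L₁ − 20·log₁₀(r₂/r₁).
L₂ = 89.6 − 20·log₁₀(41.8/6.3) = 89.6 − 16.437 = 73.16 dB(A).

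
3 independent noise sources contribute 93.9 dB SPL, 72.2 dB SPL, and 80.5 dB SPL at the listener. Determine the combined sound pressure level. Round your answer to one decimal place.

94.1 dB SPL

Incoherent sources combine by intensity addition: L_total = 10·log₁₀(Σ 10^(L_i/10)).
Σ 10^(L/10) = 10^(93.9/10) + 10^(72.2/10) + 10^(80.5/10) = 2.584e+09.
L_total = 10·log₁₀(2.584e+09) = 94.12 dB SPL.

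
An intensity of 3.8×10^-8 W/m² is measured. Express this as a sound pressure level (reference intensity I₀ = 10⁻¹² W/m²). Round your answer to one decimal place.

L = 10·log₁₀(I/I₀) = 10·log₁₀(3.8×10^-8/10⁻¹²) = 10·log₁₀(3.8×10^4).
L = 10·(0.5798 + 4) = 45.80 dB.

45.8 dB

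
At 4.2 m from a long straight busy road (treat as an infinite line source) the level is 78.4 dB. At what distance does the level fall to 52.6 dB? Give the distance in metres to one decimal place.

1596.8 m

The 25.8 dB drop corresponds to a distance ratio of 10^(25.8/10) for a line source.
r₂ = 4.2·10^((78.4−52.6)/10) = 4.2·10^(25.8/10) = 1596.80 m.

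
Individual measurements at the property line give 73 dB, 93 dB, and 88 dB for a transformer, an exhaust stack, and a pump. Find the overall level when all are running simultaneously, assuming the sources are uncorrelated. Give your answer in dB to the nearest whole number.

Incoherent sources combine by intensity addition: L_total = 10·log₁₀(Σ 10^(L_i/10)).
Σ 10^(L/10) = 10^(73/10) + 10^(93/10) + 10^(88/10) = 2.646e+09.
L_total = 10·log₁₀(2.646e+09) = 94.23 dB.

94 dB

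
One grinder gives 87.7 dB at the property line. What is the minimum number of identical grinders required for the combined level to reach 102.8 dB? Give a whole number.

33

The shortfall is 102.8 − 87.7 = 15.1 dB, and N units add 10·log₁₀ N, so need 10·log₁₀ N ≥ 15.1.
N ≥ 10^(15.1/10) = 32.359, so N = 33.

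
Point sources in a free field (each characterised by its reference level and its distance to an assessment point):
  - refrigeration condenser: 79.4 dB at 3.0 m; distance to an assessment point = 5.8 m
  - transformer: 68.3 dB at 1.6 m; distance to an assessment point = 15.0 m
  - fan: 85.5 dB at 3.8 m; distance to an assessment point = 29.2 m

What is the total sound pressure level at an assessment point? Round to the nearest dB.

75 dB

First find each source's level at the receiver (point-source: −20·log₁₀(r/r_ref)), then combine on an intensity basis.
refrigeration condenser: 79.4 − 20·log₁₀(5.8/3.0) = 79.4 − 5.73 = 73.67 dB.
transformer: 68.3 − 20·log₁₀(15.0/1.6) = 68.3 − 19.44 = 48.86 dB.
fan: 85.5 − 20·log₁₀(29.2/3.8) = 85.5 − 17.71 = 67.79 dB.
Σ 10^(L/10) = 2.939e+07 → L_total = 10·log₁₀(2.939e+07) = 74.68 dB.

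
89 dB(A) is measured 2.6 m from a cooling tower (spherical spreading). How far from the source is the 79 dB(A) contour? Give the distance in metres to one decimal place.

8.2 m

For a point source L₁ − L₂ = 20·log₁₀(r₂/r₁), so r₂ = r₁·10^((L₁−L₂)/20).
r₂ = 2.6·10^((89−79)/20) = 2.6·10^(10.0/20) = 8.22 m.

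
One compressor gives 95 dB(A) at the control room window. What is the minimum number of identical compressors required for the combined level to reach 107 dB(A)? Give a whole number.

The shortfall is 107 − 95 = 12.0 dB, and N units add 10·log₁₀ N, so need 10·log₁₀ N ≥ 12.0.
N ≥ 10^(12.0/10) = 15.849, so N = 16.

16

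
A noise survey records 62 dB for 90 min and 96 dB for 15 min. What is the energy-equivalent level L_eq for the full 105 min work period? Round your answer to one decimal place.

The energy average is taken in the linear domain: L_eq = 10·log₁₀[(Σ tᵢ·10^(Lᵢ/10))/T], T = 105 min.
Σ tᵢ·10^(Lᵢ/10) = 90·10^(62/10) + 15·10^(96/10) = 5.986e+10.
L_eq = 10·log₁₀(5.986e+10/105) = 87.56 dB.

87.6 dB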